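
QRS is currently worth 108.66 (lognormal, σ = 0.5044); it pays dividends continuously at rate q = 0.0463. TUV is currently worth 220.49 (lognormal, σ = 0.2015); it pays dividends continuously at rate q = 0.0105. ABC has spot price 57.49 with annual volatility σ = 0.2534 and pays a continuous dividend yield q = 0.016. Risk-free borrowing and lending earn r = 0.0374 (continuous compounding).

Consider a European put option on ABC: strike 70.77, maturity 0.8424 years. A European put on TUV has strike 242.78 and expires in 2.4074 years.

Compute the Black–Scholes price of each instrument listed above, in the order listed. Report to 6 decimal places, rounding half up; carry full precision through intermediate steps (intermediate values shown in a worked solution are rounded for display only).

[ABC put K=70.77]
σ√T = 0.2534·√0.8424 = 0.232576
d₁ = (ln(S/K) + (r−q+σ²/2)T) / (σ√T) = (ln(57.49/70.77) + (0.0374−0.016+0.2534²/2)·0.8424) / 0.232576 = (-0.207824 + 0.045073) / 0.232576 = -0.699774
d₂ = d₁ − σ√T = -0.699774 − 0.232576 = -0.932350
e^{−rT} = 0.968985
e^{−qT} = 0.986612
N(−d₁) = 0.757966,  N(−d₂) = 0.824422
price = K·e^{−rT}·N(−d₂) − S·e^{−qT}·N(−d₁) = 56.534831 − 42.992059 = 13.542771
[TUV put K=242.78]
σ√T = 0.2015·√2.4074 = 0.312643
d₁ = (ln(S/K) + (r−q+σ²/2)T) / (σ√T) = (ln(220.49/242.78) + (0.0374−0.0105+0.2015²/2)·2.4074) / 0.312643 = (-0.096303 + 0.113632) / 0.312643 = 0.055426
d₂ = d₁ − σ√T = 0.055426 − 0.312643 = -0.257217
e^{−rT} = 0.913898
e^{−qT} = 0.975039
N(−d₁) = 0.477899,  N(−d₂) = 0.601494
price = K·e^{−rT}·N(−d₂) − S·e^{−qT}·N(−d₁) = 133.457207 − 102.741868 = 30.715339

price(ABC put K=70.77) = 13.542771
price(TUV put K=242.78) = 30.715339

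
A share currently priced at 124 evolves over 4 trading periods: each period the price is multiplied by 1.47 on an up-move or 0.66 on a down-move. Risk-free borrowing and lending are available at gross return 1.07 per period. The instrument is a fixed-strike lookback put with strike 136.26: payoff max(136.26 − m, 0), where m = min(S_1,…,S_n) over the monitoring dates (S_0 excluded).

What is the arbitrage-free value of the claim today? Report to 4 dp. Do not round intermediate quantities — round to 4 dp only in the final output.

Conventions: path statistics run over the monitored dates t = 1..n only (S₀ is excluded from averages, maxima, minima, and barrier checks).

price = 38.7282

Set p* = 0.5062 (from d < R < u); the path-dependent value is the discounted p*-expectation over all price paths.
Enumerate all 2^4 = 16 price paths (U = up ×1.47, D = down ×0.66); each path with k up-moves has probability p*^k·(1−p*)^(4−k).
DDDD: m=23.5287, payoff=112.7313, prob=0.059470
UDDD: m=52.4048, payoff=83.8552, prob=0.060957
DUDD: m=52.4048, payoff=83.8552, prob=0.060957
UUDD: m=116.7197, payoff=19.5403, prob=0.062481
DDUD: m=52.4048, payoff=83.8552, prob=0.060957
UDUD: m=116.7197, payoff=19.5403, prob=0.062481
DUUD: m=81.8400, payoff=54.4200, prob=0.062481
UUUD: m=182.2800, payoff=0.0000, prob=0.064043
DDDU: m=35.6495, payoff=100.6105, prob=0.060957
UDDU: m=79.4012, payoff=56.8588, prob=0.062481
DUDU: m=79.4012, payoff=56.8588, prob=0.062481
UUDU: m=176.8481, payoff=0.0000, prob=0.064043
DDUU: m=54.0144, payoff=82.2456, prob=0.062481
UDUU: m=120.3048, payoff=15.9552, prob=0.064043
DUUU: m=81.8400, payoff=54.4200, prob=0.064043
UUUU: m=182.2800, payoff=0.0000, prob=0.065644
Price = Σ prob·payoff / R^4 = 50.764786 / 1.310796 = 38.7282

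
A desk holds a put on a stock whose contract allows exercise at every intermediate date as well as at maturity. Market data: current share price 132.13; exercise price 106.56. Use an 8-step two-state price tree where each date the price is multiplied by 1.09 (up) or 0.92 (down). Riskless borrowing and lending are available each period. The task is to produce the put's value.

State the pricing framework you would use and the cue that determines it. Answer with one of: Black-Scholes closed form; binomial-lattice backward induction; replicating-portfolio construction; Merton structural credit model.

Key observation: an American put (K = 106.56, S₀ = 132.13) on a 8-date tree has no closed form — the optimal stopping decision is embedded and must be resolved recursively from expiry.

framework: binomial-lattice backward induction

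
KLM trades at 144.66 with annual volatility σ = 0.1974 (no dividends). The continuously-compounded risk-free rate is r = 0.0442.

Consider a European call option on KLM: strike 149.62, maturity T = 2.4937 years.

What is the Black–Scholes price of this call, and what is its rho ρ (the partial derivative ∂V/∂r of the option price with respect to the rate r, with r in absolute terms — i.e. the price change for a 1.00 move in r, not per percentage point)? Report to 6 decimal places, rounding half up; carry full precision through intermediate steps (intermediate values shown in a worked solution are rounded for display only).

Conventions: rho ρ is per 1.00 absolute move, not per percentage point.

price = 23.097643
ρ = 179.010060

σ√T = 0.1974·√2.4937 = 0.311723
d₁ = (ln(S/K) + (r+σ²/2)T) / (σ√T) = (ln(144.66/149.62) + (0.0442+0.1974²/2)·2.4937) / 0.311723 = (-0.033713 + 0.158807) / 0.311723 = 0.401300
d₂ = d₁ − σ√T = 0.401300 − 0.311723 = 0.089577
e^{−rT} = 0.895636
N(d₁) = 0.655900,  N(d₂) = 0.535688
Call price V = S·N(d₁) − K·e^{−rT}·N(d₂) = 94.882565 − 71.784922 = 23.097643
ρ = K·T·e^{−rT}·N(d₂) = 179.010060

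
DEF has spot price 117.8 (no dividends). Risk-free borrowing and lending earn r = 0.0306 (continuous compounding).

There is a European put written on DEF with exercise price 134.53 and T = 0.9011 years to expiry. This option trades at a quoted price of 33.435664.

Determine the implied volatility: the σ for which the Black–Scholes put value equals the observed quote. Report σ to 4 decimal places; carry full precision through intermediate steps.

sigma = 0.5677

At σ = 0.5677 the Black–Scholes value reproduces the quote:
σ√T = 0.5677·√0.9011 = 0.538897
d₁ = (ln(S/K) + (r+σ²/2)T) / (σ√T) = (ln(117.8/134.53) + (0.0306+0.5677²/2)·0.9011) / 0.538897 = (-0.132799 + 0.172778) / 0.538897 = 0.074188
d₂ = d₁ − σ√T = 0.074188 − 0.538897 = -0.464709
e^{−rT} = 0.972803
N(−d₁) = 0.470431,  N(−d₂) = 0.678930
V = K·e^{−rT}·N(−d₂) − S·N(−d₁) = 88.852383 − 55.416719 = 33.435664 (the observed quote) — the price is monotone increasing in volatility, hence this σ is the only solution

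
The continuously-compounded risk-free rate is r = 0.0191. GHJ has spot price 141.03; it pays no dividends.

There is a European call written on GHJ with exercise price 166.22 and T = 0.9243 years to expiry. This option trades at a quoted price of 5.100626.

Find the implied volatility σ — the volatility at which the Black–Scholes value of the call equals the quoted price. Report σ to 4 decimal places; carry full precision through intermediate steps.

sigma = 0.2304

At σ = 0.2304 the Black–Scholes value reproduces the quote:
σ√T = 0.2304·√0.9243 = 0.221508
d₁ = (ln(S/K) + (r+σ²/2)T) / (σ√T) = (ln(141.03/166.22) + (0.0191+0.2304²/2)·0.9243) / 0.221508 = (-0.164340 + 0.042187) / 0.221508 = -0.551460
d₂ = d₁ − σ√T = -0.551460 − 0.221508 = -0.772967
e^{−rT} = 0.982501
N(d₁) = 0.290659,  N(d₂) = 0.219771
V = S·N(d₁) − K·e^{−rT}·N(d₂) = 40.991680 − 35.891054 = 5.100626 (the quoted price), and the Black–Scholes price is strictly increasing in σ, so σ is unique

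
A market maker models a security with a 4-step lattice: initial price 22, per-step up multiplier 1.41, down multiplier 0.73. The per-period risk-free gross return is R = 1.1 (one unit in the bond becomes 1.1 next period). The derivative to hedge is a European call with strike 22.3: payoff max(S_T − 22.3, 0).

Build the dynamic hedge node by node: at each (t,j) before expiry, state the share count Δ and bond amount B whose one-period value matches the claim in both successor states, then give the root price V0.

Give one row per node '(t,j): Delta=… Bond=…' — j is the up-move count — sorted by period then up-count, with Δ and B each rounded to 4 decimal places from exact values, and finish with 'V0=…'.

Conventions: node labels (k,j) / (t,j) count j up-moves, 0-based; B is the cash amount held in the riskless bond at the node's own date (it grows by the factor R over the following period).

(0,0): Delta=0.7980 Bond=-8.8717
(1,0): Delta=0.5243 Bond=-5.3637
(1,1): Delta=0.9167 Bond=-13.4413
(2,0): Delta=0.0625 Bond=-0.4867
(2,1): Delta=0.7246 Bond=-10.4357
(2,2): Delta=1.0000 Bond=-18.4298
(3,0): Delta=0.0000 Bond=0.0000
(3,1): Delta=0.0897 Bond=-0.9838
(3,2): Delta=1.0000 Bond=-20.2727
(3,3): Delta=1.0000 Bond=-20.2727
V0=8.6836

Since d<R<u, set p* = (R−d)/(u−d) = 0.5441; price each node as the discounted p*-expectation of its children.
Terminal payoffs: V(4,0)=0.0000, V(4,1)=0.0000, V(4,2)=1.0081, V(4,3)=22.7197, V(4,4)=64.6559
Node (3,0) S=8.5584: V=(p*·0.0000+(1−p*)·0.0000)/1.1=0.0000; Δ=(0.0000−0.0000)/(12.0673−6.2476)=0.0000; B=V−Δ·S=0.0000
Node (3,1) S=16.5306: V=(p*·1.0081+(1−p*)·0.0000)/1.1=0.4987; Δ=(1.0081−0.0000)/(23.3081−12.0673)=0.0897; B=V−Δ·S=-0.9838
Node (3,2) S=31.9289: V=(p*·22.7197+(1−p*)·1.0081)/1.1=11.6562; Δ=(22.7197−1.0081)/(45.0197−23.3081)=1.0000; B=V−Δ·S=-20.2727
Node (3,3) S=61.6709: V=(p*·64.6559+(1−p*)·22.7197)/1.1=41.3981; Δ=(64.6559−22.7197)/(86.9559−45.0197)=1.0000; B=V−Δ·S=-20.2727
Node (2,0) S=11.7238: V=(p*·0.4987+(1−p*)·0.0000)/1.1=0.2467; Δ=(0.4987−0.0000)/(16.5306−8.5584)=0.0625; B=V−Δ·S=-0.4867
Node (2,1) S=22.6446: V=(p*·11.6562+(1−p*)·0.4987)/1.1=5.9724; Δ=(11.6562−0.4987)/(31.9289−16.5306)=0.7246; B=V−Δ·S=-10.4357
Node (2,2) S=43.7382: V=(p*·41.3981+(1−p*)·11.6562)/1.1=25.3084; Δ=(41.3981−11.6562)/(61.6709−31.9289)=1.0000; B=V−Δ·S=-18.4298
Node (1,0) S=16.0600: V=(p*·5.9724+(1−p*)·0.2467)/1.1=3.0565; Δ=(5.9724−0.2467)/(22.6446−11.7238)=0.5243; B=V−Δ·S=-5.3637
Node (1,1) S=31.0200: V=(p*·25.3084+(1−p*)·5.9724)/1.1=14.9941; Δ=(25.3084−5.9724)/(43.7382−22.6446)=0.9167; B=V−Δ·S=-13.4413
Node (0,0) S=22.0000: V=(p*·14.9941+(1−p*)·3.0565)/1.1=8.6836; Δ=(14.9941−3.0565)/(31.0200−16.0600)=0.7980; B=V−Δ·S=-8.8717
Verification: the root portfolio costs Δ(0,0)·S0 + B(0,0) = 8.6836, matching V0.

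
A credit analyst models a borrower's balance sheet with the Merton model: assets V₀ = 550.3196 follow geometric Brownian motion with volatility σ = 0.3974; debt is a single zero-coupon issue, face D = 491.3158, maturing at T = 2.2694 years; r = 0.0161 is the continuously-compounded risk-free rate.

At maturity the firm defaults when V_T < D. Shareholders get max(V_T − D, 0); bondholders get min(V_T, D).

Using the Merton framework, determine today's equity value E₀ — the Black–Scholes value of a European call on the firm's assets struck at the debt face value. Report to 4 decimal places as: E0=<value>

E0=162.4372

Work the structural quantities from V₀ = 550.3196 against face 491.3158:
d₁ = [ln(V₀/D) + (r + σ²/2)T] / (σ√T)
   = [ln(550.3196/491.3158) + (0.0161 + 0.5·0.3974²)·2.2694] / (0.3974·√2.2694)
   = [0.113412 + 0.215737] / 0.598664 = 0.549805
d₂ = d₁ − σ√T = 0.549805 − 0.598664 = -0.048859
N(d₁) = 0.708774,  N(d₂) = 0.480516,  e^(−rT) = 0.964122
E₀ = V₀·N(d₁) − D·e^(−rT)·N(d₂)
   = 550.3196·0.708774 − 491.3158·0.964122·0.480516 = 162.437194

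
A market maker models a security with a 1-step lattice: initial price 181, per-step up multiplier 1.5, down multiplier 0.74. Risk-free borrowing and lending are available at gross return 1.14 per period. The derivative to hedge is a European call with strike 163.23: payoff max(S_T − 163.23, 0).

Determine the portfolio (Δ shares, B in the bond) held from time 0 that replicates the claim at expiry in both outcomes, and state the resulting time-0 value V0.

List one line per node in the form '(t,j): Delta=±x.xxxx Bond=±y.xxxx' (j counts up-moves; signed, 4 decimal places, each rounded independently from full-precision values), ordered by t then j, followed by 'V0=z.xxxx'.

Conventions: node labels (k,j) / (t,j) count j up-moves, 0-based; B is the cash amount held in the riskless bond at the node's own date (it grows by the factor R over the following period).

Risk-neutral probability p* = (R−d)/(u−d) = (1.14−0.74)/(1.5−0.74) = 0.5263.
Payoffs at expiry: V(1,0)=0.0000, V(1,1)=108.2700
(0,0): S=181.0000. Δ = (V_up−V_dn)/(S_up−S_dn) = (108.2700−0.0000)/(271.5000−133.9400) = 0.7871. V = [p*·108.2700 + (1−p*)·0.0000]/1.14 = 49.9861. B = V − Δ·S = -92.4744.
Sanity check at the root: Δ(0,0)·S0 + B(0,0) reproduces V0 = 49.9861.

(0,0): Delta=0.7871 Bond=-92.4744
V0=49.9861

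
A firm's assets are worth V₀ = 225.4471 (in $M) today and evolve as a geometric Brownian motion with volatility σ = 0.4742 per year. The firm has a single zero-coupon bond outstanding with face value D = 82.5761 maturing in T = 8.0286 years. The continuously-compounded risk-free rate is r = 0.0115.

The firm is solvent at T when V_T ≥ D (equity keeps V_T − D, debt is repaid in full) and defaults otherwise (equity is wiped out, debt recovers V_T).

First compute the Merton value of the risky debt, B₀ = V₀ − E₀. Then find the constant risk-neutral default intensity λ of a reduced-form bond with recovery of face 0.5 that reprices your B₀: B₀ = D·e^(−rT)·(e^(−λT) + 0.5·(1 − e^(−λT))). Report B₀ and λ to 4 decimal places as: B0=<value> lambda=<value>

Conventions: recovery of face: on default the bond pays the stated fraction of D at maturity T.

With assets at 225.4471 and a single debt payment of 82.5761 at 8.0286 years:
d₁ = [ln(V₀/D) + (r + σ²/2)T] / (σ√T)
   = [ln(225.4471/82.5761) + (0.0115 + 0.5·0.4742²)·8.0286] / (0.4742·√8.0286)
   = [1.004365 + 0.995007] / 1.343635 = 1.488032
d₂ = d₁ − σ√T = 1.488032 − 1.343635 = 0.144396
N(d₁) = 0.931629,  N(d₂) = 0.557406,  e^(−rT) = 0.911805
E₀ = V₀·N(d₁) − D·e^(−rT)·N(d₂)
   = 225.4471·0.931629 − 82.5761·0.911805·0.557406 = 168.064034
B₀ = V₀ − E₀ = 225.4471 − 168.064034 = 57.383066
e^(−λT) = (B₀·e^(rT)/D − 0.5)/(1 − 0.5) = (57.3831·1.096725/82.5761 − 0.5)/0.5 = 0.52425478
λ = −ln(0.52425478)/8.0286 = 0.080435

B0=57.3831 lambda=0.0804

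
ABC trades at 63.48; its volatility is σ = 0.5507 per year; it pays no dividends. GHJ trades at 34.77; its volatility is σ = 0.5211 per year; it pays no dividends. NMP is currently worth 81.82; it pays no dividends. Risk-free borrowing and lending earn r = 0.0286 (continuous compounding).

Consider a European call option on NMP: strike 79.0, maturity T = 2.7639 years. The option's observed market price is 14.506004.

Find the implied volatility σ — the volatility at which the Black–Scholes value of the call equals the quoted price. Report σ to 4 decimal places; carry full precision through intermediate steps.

At σ = 0.1849 the Black–Scholes value reproduces the quote:
σ√T = 0.1849·√2.7639 = 0.307396
d₁ = (ln(S/K) + (r+σ²/2)T) / (σ√T) = (ln(81.82/79.0) + (0.0286+0.1849²/2)·2.7639) / 0.307396 = (0.035074 + 0.126294) / 0.307396 = 0.524950
d₂ = d₁ − σ√T = 0.524950 − 0.307396 = 0.217554
e^{−rT} = 0.923996
N(d₁) = 0.700191,  N(d₂) = 0.586112
V = S·N(d₁) − K·e^{−rT}·N(d₂) = 57.289634 − 42.783630 = 14.506004 (the quoted price), and the Black–Scholes price is strictly increasing in σ, so σ is unique

sigma = 0.1849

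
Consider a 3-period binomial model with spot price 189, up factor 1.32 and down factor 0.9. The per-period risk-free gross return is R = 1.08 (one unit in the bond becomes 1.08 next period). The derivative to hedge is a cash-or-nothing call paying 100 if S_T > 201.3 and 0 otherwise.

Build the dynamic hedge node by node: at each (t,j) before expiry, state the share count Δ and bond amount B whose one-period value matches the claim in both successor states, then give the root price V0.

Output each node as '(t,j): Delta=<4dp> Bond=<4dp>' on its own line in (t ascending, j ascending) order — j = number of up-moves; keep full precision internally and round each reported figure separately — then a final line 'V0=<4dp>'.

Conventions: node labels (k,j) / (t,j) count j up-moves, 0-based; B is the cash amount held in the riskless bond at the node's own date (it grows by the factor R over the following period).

Under the risk-neutral measure, an up-move has probability p* = (R−d)/(u−d) = 0.4286 and values discount at R = 1.08.
Expiry values: V(3,0)=0.0000, V(3,1)=100.0000, V(3,2)=100.0000, V(3,3)=100.0000
Node (2,0) S=153.0900: V=(p*·100.0000+(1−p*)·0.0000)/1.08=39.6825; Δ=(100.0000−0.0000)/(202.0788−137.7810)=1.5553; B=V−Δ·S=-198.4127
Node (2,1) S=224.5320: V=(p*·100.0000+(1−p*)·100.0000)/1.08=92.5926; Δ=(100.0000−100.0000)/(296.3822−202.0788)=0.0000; B=V−Δ·S=92.5926
Node (2,2) S=329.3136: V=(p*·100.0000+(1−p*)·100.0000)/1.08=92.5926; Δ=(100.0000−100.0000)/(434.6940−296.3822)=0.0000; B=V−Δ·S=92.5926
Node (1,0) S=170.1000: V=(p*·92.5926+(1−p*)·39.6825)/1.08=57.7391; Δ=(92.5926−39.6825)/(224.5320−153.0900)=0.7406; B=V−Δ·S=-68.2372
Node (1,1) S=249.4800: V=(p*·92.5926+(1−p*)·92.5926)/1.08=85.7339; Δ=(92.5926−92.5926)/(329.3136−224.5320)=0.0000; B=V−Δ·S=85.7339
Node (0,0) S=189.0000: V=(p*·85.7339+(1−p*)·57.7391)/1.08=64.5712; Δ=(85.7339−57.7391)/(249.4800−170.1000)=0.3527; B=V−Δ·S=-2.0829
Verification: the root portfolio costs Δ(0,0)·S0 + B(0,0) = 64.5712, matching V0.

(0,0): Delta=0.3527 Bond=-2.0829
(1,0): Delta=0.7406 Bond=-68.2372
(1,1): Delta=0.0000 Bond=85.7339
(2,0): Delta=1.5553 Bond=-198.4127
(2,1): Delta=0.0000 Bond=92.5926
(2,2): Delta=0.0000 Bond=92.5926
V0=64.5712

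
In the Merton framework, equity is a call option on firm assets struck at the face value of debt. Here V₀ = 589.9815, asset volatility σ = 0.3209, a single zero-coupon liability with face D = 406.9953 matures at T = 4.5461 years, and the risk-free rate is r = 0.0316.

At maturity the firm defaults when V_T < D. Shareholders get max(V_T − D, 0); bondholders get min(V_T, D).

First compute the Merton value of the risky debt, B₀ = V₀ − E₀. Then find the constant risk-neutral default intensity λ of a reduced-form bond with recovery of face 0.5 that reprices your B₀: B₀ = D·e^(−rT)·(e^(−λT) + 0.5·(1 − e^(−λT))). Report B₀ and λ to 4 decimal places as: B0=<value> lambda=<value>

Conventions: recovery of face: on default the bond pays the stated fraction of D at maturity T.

B0=313.1407 lambda=0.0556

With assets at 589.9815 and a single debt payment of 406.9953 at 4.5461 years:
d₁ = [ln(V₀/D) + (r + σ²/2)T] / (σ√T)
   = [ln(589.9815/406.9953) + (0.0316 + 0.5·0.3209²)·4.5461] / (0.3209·√4.5461)
   = [0.371290 + 0.377728] / 0.684210 = 1.094720
d₂ = d₁ − σ√T = 1.094720 − 0.684210 = 0.410510
N(d₁) = 0.863180,  N(d₂) = 0.659284,  e^(−rT) = 0.866185
E₀ = V₀·N(d₁) − D·e^(−rT)·N(d₂)
   = 589.9815·0.863180 − 406.9953·0.866185·0.659284 = 276.840850
B₀ = V₀ − E₀ = 589.9815 − 276.840850 = 313.140650
e^(−λT) = (B₀·e^(rT)/D − 0.5)/(1 − 0.5) = (313.1407·1.154488/406.9953 − 0.5)/0.5 = 0.77651737
λ = −ln(0.77651737)/4.5461 = 0.055638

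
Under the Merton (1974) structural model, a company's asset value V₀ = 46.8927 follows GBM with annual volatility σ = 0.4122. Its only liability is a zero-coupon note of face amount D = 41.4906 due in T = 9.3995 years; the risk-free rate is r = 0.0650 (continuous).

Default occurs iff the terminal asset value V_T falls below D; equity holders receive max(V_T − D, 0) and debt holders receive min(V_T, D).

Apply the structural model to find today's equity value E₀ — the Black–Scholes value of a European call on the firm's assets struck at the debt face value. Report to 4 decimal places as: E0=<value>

E0=30.8089

With assets at 46.8927 and a single debt payment of 41.4906 at 9.3995 years:
d₁ = [ln(V₀/D) + (r + σ²/2)T] / (σ√T)
   = [ln(46.8927/41.4906) + (0.0650 + 0.5·0.4122²)·9.3995] / (0.4122·√9.3995)
   = [0.122395 + 1.409497] / 1.263748 = 1.212182
d₂ = d₁ − σ√T = 1.212182 − 1.263748 = -0.051566
N(d₁) = 0.887279,  N(d₂) = 0.479437,  e^(−rT) = 0.542825
E₀ = V₀·N(d₁) − D·e^(−rT)·N(d₂)
   = 46.8927·0.887279 − 41.4906·0.542825·0.479437 = 30.808929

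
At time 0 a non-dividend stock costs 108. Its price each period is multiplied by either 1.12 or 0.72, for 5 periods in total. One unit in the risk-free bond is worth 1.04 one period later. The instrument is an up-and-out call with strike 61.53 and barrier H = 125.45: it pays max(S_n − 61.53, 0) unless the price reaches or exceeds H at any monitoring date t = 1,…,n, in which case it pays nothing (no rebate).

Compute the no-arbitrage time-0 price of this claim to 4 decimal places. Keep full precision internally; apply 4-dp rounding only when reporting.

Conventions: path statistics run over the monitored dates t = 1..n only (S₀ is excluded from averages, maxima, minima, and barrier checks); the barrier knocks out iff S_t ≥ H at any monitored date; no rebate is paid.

Risk-neutral up-probability p* = (R−d)/(u−d) = (1.04−0.72)/(1.12−0.72) = 0.8000; the claim prices as the p*-weighted sum of path payoffs discounted by R^5.
Enumerate all 2^5 = 32 price paths (U = up ×1.12, D = down ×0.72); each path with k up-moves has probability p*^k·(1−p*)^(5−k).
DDDDD: M=77.7600, payoff=0.0000, prob=0.000320
UDDDD: M=120.9600, payoff=0.0000, prob=0.001280
DUDDD: M=87.0912, payoff=0.0000, prob=0.001280
UUDDD: M=135.4752, payoff=0.0000, prob=0.005120
DDUDD: M=77.7600, payoff=0.0000, prob=0.001280
UDUDD: M=120.9600, payoff=0.0000, prob=0.005120
DUUDD: M=97.5421, payoff=0.0000, prob=0.005120
UUUDD: M=151.7322, payoff=0.0000, prob=0.020480
DDDUD: M=77.7600, payoff=0.0000, prob=0.001280
UDDUD: M=120.9600, payoff=0.0000, prob=0.005120
DUDUD: M=87.0912, payoff=0.0000, prob=0.005120
UUDUD: M=135.4752, payoff=0.0000, prob=0.020480
DDUUD: M=77.7600, payoff=0.0000, prob=0.005120
UDUUD: M=120.9600, payoff=17.1280, prob=0.020480
DUUUD: M=109.2472, payoff=17.1280, prob=0.020480
UUUUD: M=169.9401, payoff=0.0000, prob=0.081920
DDDDU: M=77.7600, payoff=0.0000, prob=0.001280
UDDDU: M=120.9600, payoff=0.0000, prob=0.005120
DUDDU: M=87.0912, payoff=0.0000, prob=0.005120
UUDDU: M=135.4752, payoff=0.0000, prob=0.020480
DDUDU: M=77.7600, payoff=0.0000, prob=0.005120
UDUDU: M=120.9600, payoff=17.1280, prob=0.020480
DUUDU: M=97.5421, payoff=17.1280, prob=0.020480
UUUDU: M=151.7322, payoff=0.0000, prob=0.081920
DDDUU: M=77.7600, payoff=0.0000, prob=0.005120
UDDUU: M=120.9600, payoff=17.1280, prob=0.020480
DUDUU: M=87.0912, payoff=17.1280, prob=0.020480
UUDUU: M=135.4752, payoff=0.0000, prob=0.081920
DDUUU: M=78.6580, payoff=17.1280, prob=0.020480
UDUUU: M=122.3569, payoff=60.8269, prob=0.081920
DUUUU: M=122.3569, payoff=60.8269, prob=0.081920
UUUUU: M=190.3329, payoff=0.0000, prob=0.327680
Price = Σ prob·payoff / R^5 = 12.421342 / 1.216653 = 10.2094

price = 10.2094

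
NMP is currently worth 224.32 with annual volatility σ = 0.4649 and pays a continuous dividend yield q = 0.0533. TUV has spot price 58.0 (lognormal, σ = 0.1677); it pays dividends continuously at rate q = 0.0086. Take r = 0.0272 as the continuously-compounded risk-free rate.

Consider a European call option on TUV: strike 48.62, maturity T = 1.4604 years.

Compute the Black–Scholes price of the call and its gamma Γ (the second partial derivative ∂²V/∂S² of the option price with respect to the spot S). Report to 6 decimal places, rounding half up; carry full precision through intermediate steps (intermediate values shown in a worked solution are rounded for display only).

σ√T = 0.1677·√1.4604 = 0.202660
d₁ = (ln(S/K) + (r−q+σ²/2)T) / (σ√T) = (ln(58.0/48.62) + (0.0272−0.0086+0.1677²/2)·1.4604) / 0.202660 = (0.176408 + 0.047699) / 0.202660 = 1.105826
d₂ = d₁ − σ√T = 1.105826 − 0.202660 = 0.903165
e^{−rT} = 0.961056
e^{−qT} = 0.987519
N(d₁) = 0.865599,  N(d₂) = 0.816781
Call price V = S·e^{−qT}·N(d₁) − K·e^{−rT}·N(d₂) = 49.578142 − 38.165336 = 11.412805
φ(d₁) = (1/√(2π))·e^{−d₁²/2} = 0.216457
Γ = e^{−qT}·φ(d₁) / (S·σ·√T) = 0.018185

price = 11.412805
Γ = 0.018185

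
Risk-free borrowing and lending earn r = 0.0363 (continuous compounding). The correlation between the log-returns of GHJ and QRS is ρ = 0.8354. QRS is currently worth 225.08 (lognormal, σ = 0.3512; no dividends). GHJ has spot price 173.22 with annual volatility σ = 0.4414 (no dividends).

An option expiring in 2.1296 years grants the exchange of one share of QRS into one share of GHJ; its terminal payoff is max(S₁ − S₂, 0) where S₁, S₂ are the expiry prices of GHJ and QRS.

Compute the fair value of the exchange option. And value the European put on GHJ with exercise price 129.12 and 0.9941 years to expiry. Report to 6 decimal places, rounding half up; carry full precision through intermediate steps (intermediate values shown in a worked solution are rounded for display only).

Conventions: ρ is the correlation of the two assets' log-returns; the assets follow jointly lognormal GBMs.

exchange price = 9.304668
price(GHJ put K=129.12) = 8.366579

σ_eff = √(σ₁² + σ₂² − 2ρσ₁σ₂) = √(0.4414² + 0.3512² − 2·0.8354·0.4414·0.3512) = 0.243246
d₁ = (ln(S₁/S₂) + (q₂ − q₁ + σ_eff²/2)T) / (σ_eff√T) = (ln(173.22/225.08) + (0.0 − 0.0 + 0.029584)·2.1296) / 0.354972 = -0.560300
d₂ = d₁ − σ_eff√T = -0.560300 − 0.354972 = -0.915272
N(d₁) = 0.287638,  N(d₂) = 0.180024
V = S₁·e^{−q₁T}·N(d₁) − S₂·e^{−q₂T}·N(d₂) = 49.824576 − 40.519909 = 9.304668
[vanilla: GHJ put K=129.12]
σ√T = 0.4414·√0.9941 = 0.440096
d₁ = (ln(S/K) + (r+σ²/2)T) / (σ√T) = (ln(173.22/129.12) + (0.0363+0.4414²/2)·0.9941) / 0.440096 = (0.293820 + 0.132928) / 0.440096 = 0.969671
d₂ = d₁ − σ√T = 0.969671 − 0.440096 = 0.529575
e^{−rT} = 0.964558
N(−d₁) = 0.166105,  N(−d₂) = 0.298203
price = K·e^{−rT}·N(−d₂) − S·N(−d₁) = 37.139328 − 28.772749 = 8.366579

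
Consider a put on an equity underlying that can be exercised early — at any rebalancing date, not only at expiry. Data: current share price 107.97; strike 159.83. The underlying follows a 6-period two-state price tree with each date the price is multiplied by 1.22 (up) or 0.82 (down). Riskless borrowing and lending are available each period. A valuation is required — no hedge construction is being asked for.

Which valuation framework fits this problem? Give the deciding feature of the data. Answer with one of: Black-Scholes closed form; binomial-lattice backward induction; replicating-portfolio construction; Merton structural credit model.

framework: binomial-lattice backward induction

Key observation: the exercise right at every one of the 6 steps is what matters: each node needs max(159.83 − S, continuation), which only the stepwise tree valuation starting from spot 107.97 delivers.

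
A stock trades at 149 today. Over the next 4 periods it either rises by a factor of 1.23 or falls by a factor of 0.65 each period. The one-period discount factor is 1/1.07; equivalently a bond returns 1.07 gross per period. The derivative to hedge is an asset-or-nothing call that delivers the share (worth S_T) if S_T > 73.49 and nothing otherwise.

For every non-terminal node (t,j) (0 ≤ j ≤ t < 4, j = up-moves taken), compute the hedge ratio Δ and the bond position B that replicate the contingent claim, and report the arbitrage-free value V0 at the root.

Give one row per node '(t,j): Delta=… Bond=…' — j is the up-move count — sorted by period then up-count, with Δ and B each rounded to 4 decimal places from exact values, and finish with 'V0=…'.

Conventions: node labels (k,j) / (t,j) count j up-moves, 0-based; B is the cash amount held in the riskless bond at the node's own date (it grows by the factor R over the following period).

(0,0): Delta=1.0739 Bond=-13.4617
(1,0): Delta=1.2846 Bond=-34.8097
(1,1): Delta=1.0315 Bond=-6.6304
(2,0): Delta=1.7653 Bond=-67.5091
(2,1): Delta=1.1878 Bond=-25.7178
(2,2): Delta=1.0000 Bond=0.0000
(3,0): Delta=0.0000 Bond=0.0000
(3,1): Delta=2.1207 Bond=-99.7527
(3,2): Delta=1.0000 Bond=0.0000
(3,3): Delta=1.0000 Bond=0.0000
V0=146.5477

No-arbitrage ⇒ martingale measure with p* = (R−d)/(u−d) = 0.7241.
At maturity the claim pays: V(4,0)=0.0000, V(4,1)=0.0000, V(4,2)=95.2408, V(4,3)=180.2250, V(4,4)=341.0411
Node (3,0) S=40.9191: V=(p*·0.0000+(1−p*)·0.0000)/1.07=0.0000; Δ=(0.0000−0.0000)/(50.3305−26.5974)=0.0000; B=V−Δ·S=0.0000
Node (3,1) S=77.4316: V=(p*·95.2408+(1−p*)·0.0000)/1.07=64.4556; Δ=(95.2408−0.0000)/(95.2408−50.3305)=2.1207; B=V−Δ·S=-99.7527
Node (3,2) S=146.5244: V=(p*·180.2250+(1−p*)·95.2408)/1.07=146.5244; Δ=(180.2250−95.2408)/(180.2250−95.2408)=1.0000; B=V−Δ·S=0.0000
Node (3,3) S=277.2692: V=(p*·341.0411+(1−p*)·180.2250)/1.07=277.2692; Δ=(341.0411−180.2250)/(341.0411−180.2250)=1.0000; B=V−Δ·S=0.0000
Node (2,0) S=62.9525: V=(p*·64.4556+(1−p*)·0.0000)/1.07=43.6213; Δ=(64.4556−0.0000)/(77.4316−40.9191)=1.7653; B=V−Δ·S=-67.5091
Node (2,1) S=119.1255: V=(p*·146.5244+(1−p*)·64.4556)/1.07=115.7801; Δ=(146.5244−64.4556)/(146.5244−77.4316)=1.1878; B=V−Δ·S=-25.7178
Node (2,2) S=225.4221: V=(p*·277.2692+(1−p*)·146.5244)/1.07=225.4221; Δ=(277.2692−146.5244)/(277.2692−146.5244)=1.0000; B=V−Δ·S=0.0000
Node (1,0) S=96.8500: V=(p*·115.7801+(1−p*)·43.6213)/1.07=89.6021; Δ=(115.7801−43.6213)/(119.1255−62.9525)=1.2846; B=V−Δ·S=-34.8097
Node (1,1) S=183.2700: V=(p*·225.4221+(1−p*)·115.7801)/1.07=182.4075; Δ=(225.4221−115.7801)/(225.4221−119.1255)=1.0315; B=V−Δ·S=-6.6304
Node (0,0) S=149.0000: V=(p*·182.4075+(1−p*)·89.6021)/1.07=146.5477; Δ=(182.4075−89.6021)/(183.2700−96.8500)=1.0739; B=V−Δ·S=-13.4617
As a check, the time-0 holding Δ(0,0)·S0 + B(0,0) comes to 146.5477 — exactly V0.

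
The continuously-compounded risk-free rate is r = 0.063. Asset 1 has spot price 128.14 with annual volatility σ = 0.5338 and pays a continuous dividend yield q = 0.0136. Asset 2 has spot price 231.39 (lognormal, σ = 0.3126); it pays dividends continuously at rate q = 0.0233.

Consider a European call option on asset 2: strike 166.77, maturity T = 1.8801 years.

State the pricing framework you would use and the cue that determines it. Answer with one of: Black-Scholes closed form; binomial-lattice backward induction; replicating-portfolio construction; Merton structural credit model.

Key observation: the instrument is a plain European call (strike 166.77) on a lognormal asset; the exact continuous-time formula applies directly.

framework: Black-Scholes closed form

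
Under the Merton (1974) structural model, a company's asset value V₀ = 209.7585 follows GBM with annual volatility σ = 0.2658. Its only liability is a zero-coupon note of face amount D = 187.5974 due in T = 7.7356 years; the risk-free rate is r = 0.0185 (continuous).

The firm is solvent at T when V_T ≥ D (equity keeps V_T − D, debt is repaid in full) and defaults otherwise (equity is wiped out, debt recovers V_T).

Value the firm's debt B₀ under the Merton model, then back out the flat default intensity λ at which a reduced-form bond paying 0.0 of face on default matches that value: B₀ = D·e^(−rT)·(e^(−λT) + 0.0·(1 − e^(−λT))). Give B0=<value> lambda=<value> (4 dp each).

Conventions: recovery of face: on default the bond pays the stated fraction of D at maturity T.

Work the structural quantities from V₀ = 209.7585 against face 187.5974:
d₁ = [ln(V₀/D) + (r + σ²/2)T] / (σ√T)
   = [ln(209.7585/187.5974) + (0.0185 + 0.5·0.2658²)·7.7356] / (0.2658·√7.7356)
   = [0.111659 + 0.416367] / 0.739268 = 0.714255
d₂ = d₁ − σ√T = 0.714255 − 0.739268 = -0.025013
N(d₁) = 0.762465,  N(d₂) = 0.490022,  e^(−rT) = 0.866660
E₀ = V₀·N(d₁) − D·e^(−rT)·N(d₂)
   = 209.7585·0.762465 − 187.5974·0.866660·0.490022 = 80.264204
B₀ = V₀ − E₀ = 209.7585 − 80.264204 = 129.494296
e^(−λT) = (B₀·e^(rT)/D − 0)/(1 − 0) = (129.4943·1.153855/187.5974 − 0)/1 = 0.79648044
λ = −ln(0.79648044)/7.7356 = 0.029416

B0=129.4943 lambda=0.0294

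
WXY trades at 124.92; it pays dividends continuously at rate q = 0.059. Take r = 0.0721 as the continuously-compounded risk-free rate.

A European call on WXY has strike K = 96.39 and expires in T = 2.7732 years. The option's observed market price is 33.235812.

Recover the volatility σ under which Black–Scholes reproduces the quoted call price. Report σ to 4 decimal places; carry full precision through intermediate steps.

At σ = 0.2672 the Black–Scholes value reproduces the quote:
σ√T = 0.2672·√2.7732 = 0.444966
d₁ = (ln(S/K) + (r−q+σ²/2)T) / (σ√T) = (ln(124.92/96.39) + (0.0721−0.059+0.2672²/2)·2.7732) / 0.444966 = (0.259271 + 0.135326) / 0.444966 = 0.886803
d₂ = d₁ − σ√T = 0.886803 − 0.444966 = 0.441837
e^{−rT} = 0.818774
e^{−qT} = 0.849066
N(d₁) = 0.812408,  N(d₂) = 0.670696
V = S·e^{−qT}·N(d₁) − K·e^{−rT}·N(d₂) = 86.168234 − 52.932422 = 33.235812 (matching the quote); vega is positive throughout, so no other σ reproduces this price

sigma = 0.2672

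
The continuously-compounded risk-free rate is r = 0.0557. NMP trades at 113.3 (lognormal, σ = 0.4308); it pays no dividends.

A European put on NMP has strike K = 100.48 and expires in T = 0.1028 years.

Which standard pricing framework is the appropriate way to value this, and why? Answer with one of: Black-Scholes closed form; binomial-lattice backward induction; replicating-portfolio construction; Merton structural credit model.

Key observation: everything needed for the exact continuous-time valuation of the European put on NMP (strike 100.48) is given, and no feature rules the closed form out.

framework: Black-Scholes closed form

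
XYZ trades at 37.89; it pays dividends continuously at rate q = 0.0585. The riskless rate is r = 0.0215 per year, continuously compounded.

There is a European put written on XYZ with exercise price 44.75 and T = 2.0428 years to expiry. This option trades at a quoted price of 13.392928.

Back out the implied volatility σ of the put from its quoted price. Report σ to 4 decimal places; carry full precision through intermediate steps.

At σ = 0.3712 the Black–Scholes value reproduces the quote:
σ√T = 0.3712·√2.0428 = 0.530543
d₁ = (ln(S/K) + (r−q+σ²/2)T) / (σ√T) = (ln(37.89/44.75) + (0.0215−0.0585+0.3712²/2)·2.0428) / 0.530543 = (-0.166404 + 0.065155) / 0.530543 = -0.190841
d₂ = d₁ − σ√T = -0.190841 − 0.530543 = -0.721385
e^{−rT} = 0.957030
e^{−qT} = 0.887361
N(−d₁) = 0.575675,  N(−d₂) = 0.764664
V = K·e^{−rT}·N(−d₂) − S·e^{−qT}·N(−d₁) = 32.748331 − 19.355403 = 13.392928 (the quoted price), and the Black–Scholes price is strictly increasing in σ, so σ is unique

sigma = 0.3712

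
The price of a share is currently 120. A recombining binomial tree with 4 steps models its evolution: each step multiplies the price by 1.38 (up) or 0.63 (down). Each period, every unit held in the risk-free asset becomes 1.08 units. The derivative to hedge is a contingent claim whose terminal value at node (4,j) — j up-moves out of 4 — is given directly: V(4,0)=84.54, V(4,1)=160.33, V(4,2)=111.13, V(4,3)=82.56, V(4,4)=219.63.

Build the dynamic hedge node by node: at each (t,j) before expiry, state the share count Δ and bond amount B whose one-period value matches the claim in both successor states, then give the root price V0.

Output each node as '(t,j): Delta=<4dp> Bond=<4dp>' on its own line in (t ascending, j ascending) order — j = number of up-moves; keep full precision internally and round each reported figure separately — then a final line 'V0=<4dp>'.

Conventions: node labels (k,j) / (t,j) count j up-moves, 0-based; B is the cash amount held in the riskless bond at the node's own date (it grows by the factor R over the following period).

(0,0): Delta=0.0701 Bond=81.4062
(1,0): Delta=-0.3292 Bond=118.1083
(1,1): Delta=0.1916 Bond=67.7923
(2,0): Delta=0.0206 Bond=110.8928
(2,1): Delta=-0.4357 Bond=138.6664
(2,2): Delta=0.3826 Bond=29.5818
(3,0): Delta=3.3678 Bond=19.3300
(3,1): Delta=-0.9981 Bond=186.7204
(3,2): Delta=-0.2646 Bond=125.1193
(3,3): Delta=0.5795 Bond=-30.1656
V0=89.8164

Since d<R<u, set p* = (R−d)/(u−d) = 0.6000; price each node as the discounted p*-expectation of its children.
Terminal payoffs: V(4,0)=84.5400, V(4,1)=160.3300, V(4,2)=111.1300, V(4,3)=82.5600, V(4,4)=219.6300
Node (3,0) S=30.0056: V=(p*·160.3300+(1−p*)·84.5400)/1.08=120.3833; Δ=(160.3300−84.5400)/(41.4078−18.9036)=3.3678; B=V−Δ·S=19.3300
Node (3,1) S=65.7266: V=(p*·111.1300+(1−p*)·160.3300)/1.08=121.1204; Δ=(111.1300−160.3300)/(90.7028−41.4078)=-0.9981; B=V−Δ·S=186.7204
Node (3,2) S=143.9726: V=(p*·82.5600+(1−p*)·111.1300)/1.08=87.0259; Δ=(82.5600−111.1300)/(198.6822−90.7028)=-0.2646; B=V−Δ·S=125.1193
Node (3,3) S=315.3686: V=(p*·219.6300+(1−p*)·82.5600)/1.08=152.5944; Δ=(219.6300−82.5600)/(435.2087−198.6822)=0.5795; B=V−Δ·S=-30.1656
Node (2,0) S=47.6280: V=(p*·121.1204+(1−p*)·120.3833)/1.08=111.8755; Δ=(121.1204−120.3833)/(65.7266−30.0056)=0.0206; B=V−Δ·S=110.8928
Node (2,1) S=104.3280: V=(p*·87.0259+(1−p*)·121.1204)/1.08=93.2071; Δ=(87.0259−121.1204)/(143.9726−65.7266)=-0.4357; B=V−Δ·S=138.6664
Node (2,2) S=228.5280: V=(p*·152.5944+(1−p*)·87.0259)/1.08=117.0065; Δ=(152.5944−87.0259)/(315.3686−143.9726)=0.3826; B=V−Δ·S=29.5818
Node (1,0) S=75.6000: V=(p*·93.2071+(1−p*)·111.8755)/1.08=93.2171; Δ=(93.2071−111.8755)/(104.3280−47.6280)=-0.3292; B=V−Δ·S=118.1083
Node (1,1) S=165.6000: V=(p*·117.0065+(1−p*)·93.2071)/1.08=99.5248; Δ=(117.0065−93.2071)/(228.5280−104.3280)=0.1916; B=V−Δ·S=67.7923
Node (0,0) S=120.0000: V=(p*·99.5248+(1−p*)·93.2171)/1.08=89.8164; Δ=(99.5248−93.2171)/(165.6000−75.6000)=0.0701; B=V−Δ·S=81.4062
Sanity check at the root: Δ(0,0)·S0 + B(0,0) reproduces V0 = 89.8164.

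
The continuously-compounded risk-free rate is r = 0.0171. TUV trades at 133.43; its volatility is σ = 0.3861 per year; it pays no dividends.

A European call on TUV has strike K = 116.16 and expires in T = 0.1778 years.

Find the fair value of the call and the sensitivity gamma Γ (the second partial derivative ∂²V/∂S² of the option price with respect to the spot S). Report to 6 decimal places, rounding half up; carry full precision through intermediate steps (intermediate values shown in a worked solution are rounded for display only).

price = 19.764794
Γ = 0.011679

σ√T = 0.3861·√0.1778 = 0.162804
d₁ = (ln(S/K) + (r+σ²/2)T) / (σ√T) = (ln(133.43/116.16) + (0.0171+0.3861²/2)·0.1778) / 0.162804 = (0.138608 + 0.016293) / 0.162804 = 0.951458
d₂ = d₁ − σ√T = 0.951458 − 0.162804 = 0.788654
e^{−rT} = 0.996964
N(d₁) = 0.829314,  N(d₂) = 0.784843
Call price V = S·N(d₁) − K·e^{−rT}·N(d₂) = 110.655382 − 90.890588 = 19.764794
φ(d₁) = (1/√(2π))·e^{−d₁²/2} = 0.253707
Γ = φ(d₁) / (S·σ·√T) = 0.011679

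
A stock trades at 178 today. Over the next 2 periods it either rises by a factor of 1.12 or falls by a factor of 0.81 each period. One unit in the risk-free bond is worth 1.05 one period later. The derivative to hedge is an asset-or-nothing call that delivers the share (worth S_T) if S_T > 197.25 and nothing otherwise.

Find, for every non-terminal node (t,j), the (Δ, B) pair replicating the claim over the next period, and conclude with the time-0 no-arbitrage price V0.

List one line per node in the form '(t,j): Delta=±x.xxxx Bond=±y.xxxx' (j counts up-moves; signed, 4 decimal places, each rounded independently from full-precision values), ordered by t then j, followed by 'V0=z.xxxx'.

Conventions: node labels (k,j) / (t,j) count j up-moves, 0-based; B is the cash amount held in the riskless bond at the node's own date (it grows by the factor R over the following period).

Under the risk-neutral measure, an up-move has probability p* = (R−d)/(u−d) = 0.7742 and values discount at R = 1.05.
Expiry values: V(2,0)=0.0000, V(2,1)=0.0000, V(2,2)=223.2832
  t=1,j=0: stock 144.1800 → up 161.4816 (V=0.0000), down 116.7858 (V=0.0000). Price 0.0000; hedge Δ=0.0000, bond B=0.0000.
  t=1,j=1: stock 199.3600 → up 223.2832 (V=223.2832), down 161.4816 (V=0.0000). Price 164.6328; hedge Δ=3.6129, bond B=-555.6356.
  t=0,j=0: stock 178.0000 → up 199.3600 (V=164.6328), down 144.1800 (V=0.0000). Price 121.3882; hedge Δ=2.9836, bond B=-409.6852.
As a check, the time-0 holding Δ(0,0)·S0 + B(0,0) comes to 121.3882 — exactly V0.

(0,0): Delta=2.9836 Bond=-409.6852
(1,0): Delta=0.0000 Bond=0.0000
(1,1): Delta=3.6129 Bond=-555.6356
V0=121.3882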